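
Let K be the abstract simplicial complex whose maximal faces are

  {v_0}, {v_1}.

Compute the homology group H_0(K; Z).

H_0 ≅ Z^2.

Take the total order v_0 < v_1 on the vertex set. Then K (dimension 0) consists of the simplices:

  0-simplices (2): [v_0], [v_1]

giving chain groups C_0 ≅ Z^2.

Reading off H_k = ker ∂_k / im ∂_{k+1}:

  H_0: rank C_0 − rank ∂_1 = 2 − 0 = 2, and there is no ∂_1, so H_0 ≅ Z^2.

(K is a triangulation of a set of 2 points.)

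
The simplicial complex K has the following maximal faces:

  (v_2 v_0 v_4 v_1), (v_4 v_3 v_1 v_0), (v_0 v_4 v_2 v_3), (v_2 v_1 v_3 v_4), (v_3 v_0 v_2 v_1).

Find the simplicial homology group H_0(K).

K has 5 vertices, 10 edges, 10 triangles, 5 3-simplices.
rank ∂_0 = 0, rank ∂_1 = 4 ⇒ b_0 = 5 − 0 − 4 = 1; all invariant factors of ∂_1 are 1 so no torsion. So H_0 = Z.

H_0 = Z.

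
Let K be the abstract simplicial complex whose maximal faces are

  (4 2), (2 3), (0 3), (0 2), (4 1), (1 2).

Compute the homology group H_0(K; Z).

We work with the vertex ordering 0 < 1 < 2 < 3 < 4. The simplices of K, each written with vertices in increasing order, are:

  0-simplices (5): [0], [1], [2], [3], [4]
  1-simplices (6): [0,2], [0,3], [1,2], [1,4], [2,3], [2,4]

Hence C_0 ≅ Z^5, C_1 ≅ Z^6.

Boundary ∂_1: C_1 → C_0 is given by ∂[p,q] = [q] − [p]. For instance
  ∂[0,2] = [2] − [0].
As a 5×6 matrix over Z this has rank 4, with invariant factors (1,1,1,1).

Computing H_k = (kernel of ∂_k) / (image of ∂_{k+1}):

  H_0: rank C_0 − rank ∂_1 = 5 − 4 = 1, and the invariant factors of ∂_1 are all 1, so H_0 ≅ Z.

H_0 ≅ Z.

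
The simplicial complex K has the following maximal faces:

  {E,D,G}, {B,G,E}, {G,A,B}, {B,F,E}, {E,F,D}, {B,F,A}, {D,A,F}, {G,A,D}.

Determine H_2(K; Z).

We work with the vertex ordering A < B < D < E < F < G. The simplices of K, each written with vertices in increasing order, are:

  0-simplices (6): A, B, D, E, F, G
  1-simplices (12): AB, AD, AF, AG, BE, BF, BG, DE, DF, DG, EF, EG
  2-simplices (8): ABF, ABG, ADF, ADG, BEF, BEG, DEF, DEG

so the chain groups are C_0 ≅ Z^6, C_1 ≅ Z^12, C_2 ≅ Z^8.

The boundary map ∂_1: C_1 → C_0 maps an edge to its endpoints' difference, ∂[p,q] = q − p.
The resulting 6×12 matrix has rank 5, and its Smith normal form has invariant factors (1,1,1,1,1).

∂_2: C_2 → C_1 maps a triangle to the signed sum of its edges. For instance
  ∂BEG = EG − BG + BE,
  ∂ABF = BF − AF + AB.
The 12×8 boundary matrix has rank 7 and Smith normal form diag(1,1,1,1,1,1,1).

Now H_k = ker ∂_k / im ∂_{k+1}, so:

  H_2: rank ker ∂_2 − rank ∂_3 = (8 − 7) − 0 = 1, and there is no ∂_3, so H_2 = Z.

H_2 = Z.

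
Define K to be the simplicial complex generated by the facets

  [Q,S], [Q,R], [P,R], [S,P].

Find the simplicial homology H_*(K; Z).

H_0 ≅ Z,  H_1 ≅ Z.

We work with the vertex ordering P < Q < R < S. The simplices of K, each written with vertices in increasing order, are:

  0-simplices (4): P, Q, R, S
  1-simplices (4): PR, PS, QR, QS

giving chain groups C_0 ≅ Z^4, C_1 ≅ Z^4.

∂_1: C_1 → C_0 maps an edge to its endpoints' difference, ∂[p,q] = q − p.
As a 4×4 matrix over Z this has rank 3, with invariant factors (1,1,1).

From H_k ≅ ker(∂_k) / im(∂_{k+1}) we obtain:

  H_0: rank C_0 − rank ∂_1 = 4 − 3 = 1, and the invariant factors of ∂_1 are all 1, so H_0 ≅ Z.
  H_1: rank ker ∂_1 − rank ∂_2 = (4 − 3) − 0 = 1, and there is no ∂_2, so H_1 ≅ Z.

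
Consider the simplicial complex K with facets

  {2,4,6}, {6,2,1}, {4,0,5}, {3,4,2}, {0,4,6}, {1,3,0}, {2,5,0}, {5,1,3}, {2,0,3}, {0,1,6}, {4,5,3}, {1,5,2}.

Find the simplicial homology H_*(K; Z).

Take the total order 0 < 1 < 2 < 3 < 4 < 5 < 6 on the vertex set. Then K (dimension 2) consists of the simplices:

  0-simplices (7): [0], [1], [2], [3], [4], [5], [6]
  1-simplices (18): [0,1], [0,2], [0,3], [0,4], [0,5], [0,6], [1,2], [1,3], [1,5], [1,6], [2,3], [2,4], [2,5], [2,6], [3,4], [3,5], [4,5], [4,6]
  2-simplices (12): [0,1,3], [0,1,6], [0,2,3], [0,2,5], [0,4,5], [0,4,6], [1,2,5], [1,2,6], [1,3,5], [2,3,4], [2,4,6], [3,4,5]

so the chain groups are C_0 ≅ Z^7, C_1 ≅ Z^18, C_2 ≅ Z^12.

∂_1: C_1 → C_0 maps an edge to its endpoints' difference, ∂[p,q] = q − p. For instance
  ∂[1,6] = [6] − [1].
The resulting 7×18 matrix has rank 6, and its Smith normal form has invariant factors (1,1,1,1,1,1).

∂_2: C_2 → C_1 sends each 2-simplex [p,q,r] to [q,r] − [p,r] + [p,q]. For instance
  ∂[0,4,6] = [4,6] − [0,6] + [0,4],
  ∂[3,4,5] = [4,5] − [3,5] + [3,4].
This gives a 18×12 integer matrix of rank 12; reducing to Smith normal form yields diagonal entries (1,1,1,1,1,1,1,1,1,1,1,2).

Reading off H_k = ker ∂_k / im ∂_{k+1}:

  H_0: rank C_0 − rank ∂_1 = 7 − 6 = 1, and the invariant factors of ∂_1 are all 1, so H_0 = Z.
  H_1: rank ker ∂_1 − rank ∂_2 = (18 − 6) − 12 = 0, and ∂_2 has invariant factor 2 > 1, so H_1 = Z/2Z.
  H_2: rank ker ∂_2 − rank ∂_3 = (12 − 12) − 0 = 0, and there is no ∂_3, so H_2 = 0.

H_0 = Z,  H_1 = Z/2Z,  H_2 = 0.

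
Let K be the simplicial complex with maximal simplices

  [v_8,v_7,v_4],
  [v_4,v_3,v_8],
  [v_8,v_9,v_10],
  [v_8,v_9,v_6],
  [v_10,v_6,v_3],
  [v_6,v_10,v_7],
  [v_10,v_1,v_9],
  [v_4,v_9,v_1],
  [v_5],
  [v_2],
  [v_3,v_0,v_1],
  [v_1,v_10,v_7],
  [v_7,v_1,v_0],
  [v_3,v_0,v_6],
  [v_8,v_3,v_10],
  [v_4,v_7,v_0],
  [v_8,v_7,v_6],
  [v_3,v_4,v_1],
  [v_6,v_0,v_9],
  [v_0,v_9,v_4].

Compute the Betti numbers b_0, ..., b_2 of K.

Take the total order v_0 < v_1 < v_2 < v_3 < v_4 < v_5 < v_6 < v_7 < v_8 < v_9 < v_10 on the vertex set. Then K (dimension 2) consists of the simplices:

  0-simplices (11): [v_0], [v_1], [v_2], [v_3], [v_4], [v_5], [v_6], [v_7], [v_8], [v_9], [v_10]
  1-simplices (27): (27 of them)
  2-simplices (18): (18 of them)

Hence C_0 ≅ Z^11, C_1 ≅ Z^27, C_2 ≅ Z^18.

The boundary map ∂_1: C_1 → C_0 is given by ∂[p,q] = [q] − [p]. For instance
  ∂[v_1,v_3] = [v_3] − [v_1].
The 11×27 boundary matrix has rank 8 and Smith normal form diag(1,1,1,1,1,1,1,1).

∂_2: C_2 → C_1 maps a triangle to the signed sum of its edges. For instance
  ∂[v_3,v_4,v_8] = [v_4,v_8] − [v_3,v_8] + [v_3,v_4],
  ∂[v_4,v_7,v_8] = [v_7,v_8] − [v_4,v_8] + [v_4,v_7].
As a 27×18 matrix over Z this has rank 18, with invariant factors (1,1,1,1,1,1,1,1,1,1,1,1,1,1,1,1,1,2).

Computing H_k = (kernel of ∂_k) / (image of ∂_{k+1}):

  H_0: rank C_0 − rank ∂_1 = 11 − 8 = 3, and the invariant factors of ∂_1 are all 1, so H_0 ≅ Z^3.
  H_1: rank ker ∂_1 − rank ∂_2 = (27 − 8) − 18 = 1, and ∂_2 has invariant factor 2 > 1, so H_1 ≅ Z × Z/2.
  H_2: rank ker ∂_2 − rank ∂_3 = (18 − 18) − 0 = 0, and there is no ∂_3, so H_2 ≅ 0.

Hence the Betti numbers are b_0 = 3, b_1 = 1, b_2 = 0.

b_0 = 3, b_1 = 1, b_2 = 0.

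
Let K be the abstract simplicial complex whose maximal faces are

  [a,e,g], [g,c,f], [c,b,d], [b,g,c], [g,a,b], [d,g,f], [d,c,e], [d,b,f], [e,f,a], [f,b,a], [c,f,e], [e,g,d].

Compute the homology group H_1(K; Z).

Fix the vertex order a < b < c < d < e < f < g and write every simplex with vertices in increasing order. Then dim K = 2 and the simplices of K are:

  0-simplices (7): a, b, c, d, e, f, g
  1-simplices (18): ab, ae, af, ag, bc, bd, bf, bg, cd, ce, cf, cg, de, df, dg, ef, eg, fg
  2-simplices (12): abf, abg, aef, aeg, bcd, bcg, bdf, cde, cef, cfg, deg, dfg

giving chain groups C_0 ≅ Z^7, C_1 ≅ Z^18, C_2 ≅ Z^12.

The boundary map ∂_1: C_1 → C_0 is given by ∂[p,q] = [q] − [p].
The resulting 7×18 matrix has rank 6, and its Smith normal form has invariant factors (1,1,1,1,1,1).

Boundary ∂_2: C_2 → C_1 acts by ∂[p,q,r] = [q,r] − [p,r] + [p,q]. For instance
  ∂bcg = cg − bg + bc,
  ∂cfg = fg − cg + cf.
The resulting 18×12 matrix has rank 12, and its Smith normal form has invariant factors (1,1,1,1,1,1,1,1,1,1,1,2).

From H_k ≅ ker(∂_k) / im(∂_{k+1}) we obtain:

  H_1: rank ker ∂_1 − rank ∂_2 = (18 − 6) − 12 = 0, and ∂_2 has invariant factor 2 > 1, so H_1 = Z/2.

H_1 ≅ Z/2.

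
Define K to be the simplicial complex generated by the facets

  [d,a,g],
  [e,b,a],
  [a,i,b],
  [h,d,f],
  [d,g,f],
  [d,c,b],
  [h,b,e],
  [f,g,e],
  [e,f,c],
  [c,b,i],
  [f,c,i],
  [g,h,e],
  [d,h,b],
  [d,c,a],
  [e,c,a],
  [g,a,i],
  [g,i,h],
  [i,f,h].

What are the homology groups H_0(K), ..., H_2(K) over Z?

Order the vertices as a < b < c < d < e < f < g < h < i. Listing each simplex with vertices in this order, K has dimension 2 with simplices:

  0-simplices (9): a, b, c, d, e, f, g, h, i
  1-simplices (27): ab, ac, ad, ae, ag, ai, bc, bd, be, bh, bi, cd, ce, cf, ci, df, dg, dh, ef, eg, eh, fg, fh, fi, gh, gi, hi
  2-simplices (18): abe, abi, acd, ace, adg, agi, bcd, bci, bdh, beh, cef, cfi, dfg, dfh, efg, egh, fhi, ghi

so the chain groups are C_0 ≅ Z^9, C_1 ≅ Z^27, C_2 ≅ Z^18.

The boundary map ∂_1: C_1 → C_0 sends each edge [p,q] (with p < q) to q − p. For instance
  ∂eg = g − e.
This gives a 9×27 integer matrix of rank 8; reducing to Smith normal form yields diagonal entries (1,1,1,1,1,1,1,1).

∂_2: C_2 → C_1 acts by ∂[p,q,r] = [q,r] − [p,r] + [p,q]. For instance
  ∂bcd = cd − bd + bc,
  ∂acd = cd − ad + ac.
The resulting 27×18 matrix has rank 18, and its Smith normal form has invariant factors (1,1,1,1,1,1,1,1,1,1,1,1,1,1,1,1,1,2).

From H_k ≅ ker(∂_k) / im(∂_{k+1}) we obtain:

  H_0: rank C_0 − rank ∂_1 = 9 − 8 = 1, and the invariant factors of ∂_1 are all 1, so H_0 ≅ Z.
  H_1: rank ker ∂_1 − rank ∂_2 = (27 − 8) − 18 = 1, and ∂_2 has invariant factor 2 > 1, so H_1 ≅ Z × Z/2.
  H_2: rank ker ∂_2 − rank ∂_3 = (18 − 18) − 0 = 0, and there is no ∂_3, so H_2 ≅ 0.

As a check, the Euler characteristic is 9 − 27 + 18 = 0, which agrees with 1 − 1 + 0 = 0.
(K is a triangulation of the Klein bottle.)

H_0 ≅ Z,  H_1 ≅ Z × Z/2,  H_2 = 0.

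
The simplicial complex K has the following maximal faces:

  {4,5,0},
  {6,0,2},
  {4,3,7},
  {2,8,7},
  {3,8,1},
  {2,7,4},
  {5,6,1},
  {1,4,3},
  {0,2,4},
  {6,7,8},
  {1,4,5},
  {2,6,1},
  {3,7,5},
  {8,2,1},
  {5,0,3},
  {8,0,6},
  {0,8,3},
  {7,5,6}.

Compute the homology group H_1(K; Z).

H_1 ≅ Z ⊕ Z/2Z.

K has 9 vertices, 27 edges, 18 triangles.
rank ∂_1 = 8, rank ∂_2 = 18 ⇒ b_1 = 27 − 8 − 18 = 1; ∂_2 has invariant factor(s) [2] giving torsion. So H_1 ≅ Z ⊕ Z/2Z.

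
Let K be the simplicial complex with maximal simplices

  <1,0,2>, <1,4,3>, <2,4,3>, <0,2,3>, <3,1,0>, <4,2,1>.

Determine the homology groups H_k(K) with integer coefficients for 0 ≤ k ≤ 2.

H_0 = Z,  H_1 = 0,  H_2 = Z.

Fix the vertex order 0 < 1 < 2 < 3 < 4 and write every simplex with vertices in increasing order. Then dim K = 2 and the simplices of K are:

  0-simplices (5): [0], [1], [2], [3], [4]
  1-simplices (9): [0,1], [0,2], [0,3], [1,2], [1,3], [1,4], [2,3], [2,4], [3,4]
  2-simplices (6): [0,1,2], [0,1,3], [0,2,3], [1,2,4], [1,3,4], [2,3,4]

so the chain groups are C_0 ≅ Z^5, C_1 ≅ Z^9, C_2 ≅ Z^6.

The boundary map ∂_1: C_1 → C_0 is given by ∂[p,q] = [q] − [p].
As a 5×9 matrix over Z this has rank 4, with invariant factors (1,1,1,1).

Boundary ∂_2: C_2 → C_1 sends each 2-simplex [p,q,r] to [q,r] − [p,r] + [p,q]. For instance
  ∂[0,1,3] = [1,3] − [0,3] + [0,1],
  ∂[0,1,2] = [1,2] − [0,2] + [0,1].
The 9×6 boundary matrix has rank 5 and Smith normal form diag(1,1,1,1,1).

Now H_k = ker ∂_k / im ∂_{k+1}, so:

  H_0: rank C_0 − rank ∂_1 = 5 − 4 = 1, and the invariant factors of ∂_1 are all 1, so H_0 = Z.
  H_1: rank ker ∂_1 − rank ∂_2 = (9 − 4) − 5 = 0, and the invariant factors of ∂_2 are all 1, so H_1 = 0.
  H_2: rank ker ∂_2 − rank ∂_3 = (6 − 5) − 0 = 1, and there is no ∂_3, so H_2 = Z.

As a check, the Euler characteristic is 5 − 9 + 6 = 2, which agrees with 1 − 0 + 1 = 2.
(K is a triangulation of the 2-sphere S^2.)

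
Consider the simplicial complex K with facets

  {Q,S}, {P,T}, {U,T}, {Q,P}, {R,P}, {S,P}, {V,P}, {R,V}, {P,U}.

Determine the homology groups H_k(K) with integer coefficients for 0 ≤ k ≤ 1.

Fix the vertex order P < Q < R < S < T < U < V and write every simplex with vertices in increasing order. Then dim K = 1 and the simplices of K are:

  0-simplices (7): P, Q, R, S, T, U, V
  1-simplices (9): PQ, PR, PS, PT, PU, PV, QS, RV, TU

giving chain groups C_0 ≅ Z^7, C_1 ≅ Z^9.

∂_1: C_1 → C_0 is given by ∂[p,q] = [q] − [p]. For instance
  ∂TU = U − T.
This gives a 7×9 integer matrix of rank 6; reducing to Smith normal form yields diagonal entries (1,1,1,1,1,1).

From H_k ≅ ker(∂_k) / im(∂_{k+1}) we obtain:

  H_0: rank C_0 − rank ∂_1 = 7 − 6 = 1, and the invariant factors of ∂_1 are all 1, so H_0 = Z.
  H_1: rank ker ∂_1 − rank ∂_2 = (9 − 6) − 0 = 3, and there is no ∂_2, so H_1 = Z^3.

As a check, the Euler characteristic is 7 − 9 = -2, which agrees with 1 − 3 = -2.
(K is a triangulation of a wedge of 3 circles.)

H_0 ≅ Z,  H_1 ≅ Z^3.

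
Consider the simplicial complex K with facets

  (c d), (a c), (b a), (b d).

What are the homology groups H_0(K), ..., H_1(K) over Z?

Take the total order a < b < c < d on the vertex set. Then K (dimension 1) consists of the simplices:

  0-simplices (4): a, b, c, d
  1-simplices (4): ab, ac, bd, cd

so the chain groups are C_0 ≅ Z^4, C_1 ≅ Z^4.

∂_1: C_1 → C_0 maps an edge to its endpoints' difference, ∂[p,q] = q − p.
As a 4×4 matrix over Z this has rank 3, with invariant factors (1,1,1).

From H_k ≅ ker(∂_k) / im(∂_{k+1}) we obtain:

  H_0: rank C_0 − rank ∂_1 = 4 − 3 = 1, and the invariant factors of ∂_1 are all 1, so H_0 ≅ Z.
  H_1: rank ker ∂_1 − rank ∂_2 = (4 − 3) − 0 = 1, and there is no ∂_2, so H_1 ≅ Z.

As a check, the Euler characteristic is 4 − 4 = 0, which agrees with 1 − 1 = 0.

H_0 ≅ Z,  H_1 ≅ Z.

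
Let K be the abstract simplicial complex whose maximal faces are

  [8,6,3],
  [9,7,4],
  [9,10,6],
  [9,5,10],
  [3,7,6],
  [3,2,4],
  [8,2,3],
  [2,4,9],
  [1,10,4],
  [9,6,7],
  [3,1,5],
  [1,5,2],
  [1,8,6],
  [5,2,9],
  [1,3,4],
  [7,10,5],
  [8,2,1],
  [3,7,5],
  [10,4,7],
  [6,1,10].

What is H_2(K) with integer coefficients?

Take the total order 1 < 2 < 3 < 4 < 5 < 6 < 7 < 8 < 9 < 10 on the vertex set. Then K (dimension 2) consists of the simplices:

  0-simplices (10): [1], [2], [3], [4], [5], [6], [7], [8], [9], [10]
  1-simplices (30): (30 of them)
  2-simplices (20): (20 of them)

so the chain groups are C_0 ≅ Z^10, C_1 ≅ Z^30, C_2 ≅ Z^20.

The boundary map ∂_1: C_1 → C_0 is given by ∂[p,q] = [q] − [p]. For instance
  ∂[7,9] = [9] − [7].
This gives a 10×30 integer matrix of rank 9; reducing to Smith normal form yields diagonal entries (1,1,1,1,1,1,1,1,1).

Boundary ∂_2: C_2 → C_1 acts by ∂[p,q,r] = [q,r] − [p,r] + [p,q]. For instance
  ∂[5,7,10] = [7,10] − [5,10] + [5,7],
  ∂[1,3,4] = [3,4] − [1,4] + [1,3].
The 30×20 boundary matrix has rank 20 and Smith normal form diag(1,1,1,1,1,1,1,1,1,1,1,1,1,1,1,1,1,1,1,2).

Reading off H_k = ker ∂_k / im ∂_{k+1}:

  H_2: rank ker ∂_2 − rank ∂_3 = (20 − 20) − 0 = 0, and there is no ∂_3, so H_2 = 0.

H_2 ≅ 0.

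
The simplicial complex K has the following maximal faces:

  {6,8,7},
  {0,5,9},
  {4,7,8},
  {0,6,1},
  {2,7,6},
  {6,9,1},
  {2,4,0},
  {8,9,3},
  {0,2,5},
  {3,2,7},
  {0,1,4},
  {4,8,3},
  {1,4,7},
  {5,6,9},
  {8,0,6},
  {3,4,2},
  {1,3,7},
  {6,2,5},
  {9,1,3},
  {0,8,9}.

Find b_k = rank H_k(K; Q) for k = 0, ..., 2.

We work with the vertex ordering 0 < 1 < 2 < 3 < 4 < 5 < 6 < 7 < 8 < 9. The simplices of K, each written with vertices in increasing order, are:

  0-simplices (10): [0], [1], [2], [3], [4], [5], [6], [7], [8], [9]
  1-simplices (30): (30 of them)
  2-simplices (20): (20 of them)

so the chain groups are C_0 ≅ Z^10, C_1 ≅ Z^30, C_2 ≅ Z^20.

Boundary ∂_1: C_1 → C_0 is given by ∂[p,q] = [q] − [p]. For instance
  ∂[2,5] = [5] − [2].
As a 10×30 matrix over Z this has rank 9, with invariant factors (1,1,1,1,1,1,1,1,1).

Boundary ∂_2: C_2 → C_1 maps a triangle to the signed sum of its edges. For instance
  ∂[2,3,4] = [3,4] − [2,4] + [2,3],
  ∂[1,4,7] = [4,7] − [1,7] + [1,4].
This gives a 30×20 integer matrix of rank 20; reducing to Smith normal form yields diagonal entries (1,1,1,1,1,1,1,1,1,1,1,1,1,1,1,1,1,1,1,2).

Now H_k = ker ∂_k / im ∂_{k+1}, so:

  H_0: rank C_0 − rank ∂_1 = 10 − 9 = 1, and the invariant factors of ∂_1 are all 1, so H_0 ≅ Z.
  H_1: rank ker ∂_1 − rank ∂_2 = (30 − 9) − 20 = 1, and ∂_2 has invariant factor 2 > 1, so H_1 ≅ Z ⊕ Z/2.
  H_2: rank ker ∂_2 − rank ∂_3 = (20 − 20) − 0 = 0, and there is no ∂_3, so H_2 ≅ 0.

As a check, the Euler characteristic is 10 − 30 + 20 = 0, which agrees with 1 − 1 + 0 = 0.

Hence the Betti numbers are b_0 = 1, b_1 = 1, b_2 = 0.

b_0 = 1, b_1 = 1, b_2 = 0.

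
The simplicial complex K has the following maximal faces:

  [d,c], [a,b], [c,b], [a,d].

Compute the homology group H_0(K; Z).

H_0 = Z.

K has 4 vertices, 4 edges.
rank ∂_0 = 0, rank ∂_1 = 3 ⇒ b_0 = 4 − 0 − 3 = 1; all invariant factors of ∂_1 are 1 so no torsion. So H_0 = Z.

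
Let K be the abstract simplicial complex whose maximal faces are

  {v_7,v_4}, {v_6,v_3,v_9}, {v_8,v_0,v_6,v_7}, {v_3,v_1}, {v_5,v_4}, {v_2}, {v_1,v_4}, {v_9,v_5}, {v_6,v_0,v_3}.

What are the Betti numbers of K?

b_0 = 2, b_1 = 2, b_2 = 0, b_3 = 0.

K has 10 vertices, 15 edges, 6 triangles, 1 3-simplex.
rank ∂_0 = 0, rank ∂_1 = 8 ⇒ b_0 = 10 − 0 − 8 = 2; all invariant factors of ∂_1 are 1 so no torsion. So H_0 ≅ Z^2.
rank ∂_1 = 8, rank ∂_2 = 5 ⇒ b_1 = 15 − 8 − 5 = 2; all invariant factors of ∂_2 are 1 so no torsion. So H_1 ≅ Z^2.
rank ∂_2 = 5, rank ∂_3 = 1 ⇒ b_2 = 6 − 5 − 1 = 0; all invariant factors of ∂_3 are 1 so no torsion. So H_2 ≅ 0.
rank ∂_3 = 1, rank ∂_4 = 0 ⇒ b_3 = 1 − 1 − 0 = 0. So H_3 ≅ 0.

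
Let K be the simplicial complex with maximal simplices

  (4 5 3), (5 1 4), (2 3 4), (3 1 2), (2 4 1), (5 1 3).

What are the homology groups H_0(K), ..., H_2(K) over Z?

H_0 = Z,  H_1 = 0,  H_2 = Z.

Order the vertices as 1 < 2 < 3 < 4 < 5. Listing each simplex with vertices in this order, K has dimension 2 with simplices:

  0-simplices (5): [1], [2], [3], [4], [5]
  1-simplices (9): [1,2], [1,3], [1,4], [1,5], [2,3], [2,4], [3,4], [3,5], [4,5]
  2-simplices (6): [1,2,3], [1,2,4], [1,3,5], [1,4,5], [2,3,4], [3,4,5]

giving chain groups C_0 ≅ Z^5, C_1 ≅ Z^9, C_2 ≅ Z^6.

Boundary ∂_1: C_1 → C_0 is given by ∂[p,q] = [q] − [p]. For instance
  ∂[3,5] = [5] − [3].
The 5×9 boundary matrix has rank 4 and Smith normal form diag(1,1,1,1).

Boundary ∂_2: C_2 → C_1 acts by ∂[p,q,r] = [q,r] − [p,r] + [p,q]. For instance
  ∂[3,4,5] = [4,5] − [3,5] + [3,4],
  ∂[1,3,5] = [3,5] − [1,5] + [1,3].
This gives a 9×6 integer matrix of rank 5; reducing to Smith normal form yields diagonal entries (1,1,1,1,1).

From H_k ≅ ker(∂_k) / im(∂_{k+1}) we obtain:

  H_0: rank C_0 − rank ∂_1 = 5 − 4 = 1, and the invariant factors of ∂_1 are all 1, so H_0 ≅ Z.
  H_1: rank ker ∂_1 − rank ∂_2 = (9 − 4) − 5 = 0, and the invariant factors of ∂_2 are all 1, so H_1 ≅ 0.
  H_2: rank ker ∂_2 − rank ∂_3 = (6 − 5) − 0 = 1, and there is no ∂_3, so H_2 ≅ Z.

(K is a triangulation of the 2-sphere S^2.)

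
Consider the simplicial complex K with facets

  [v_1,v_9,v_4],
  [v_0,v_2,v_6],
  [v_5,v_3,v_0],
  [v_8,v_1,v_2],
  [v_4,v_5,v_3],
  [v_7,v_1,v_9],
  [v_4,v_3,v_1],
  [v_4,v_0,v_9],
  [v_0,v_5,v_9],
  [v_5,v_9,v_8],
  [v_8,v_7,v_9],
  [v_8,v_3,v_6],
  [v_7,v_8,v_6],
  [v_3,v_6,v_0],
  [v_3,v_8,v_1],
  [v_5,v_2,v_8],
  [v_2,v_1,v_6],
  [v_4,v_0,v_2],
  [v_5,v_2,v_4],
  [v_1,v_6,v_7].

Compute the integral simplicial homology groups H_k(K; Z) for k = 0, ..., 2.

K has 10 vertices, 30 edges, 20 triangles.
rank ∂_0 = 0, rank ∂_1 = 9 ⇒ b_0 = 10 − 0 − 9 = 1; all invariant factors of ∂_1 are 1 so no torsion. So H_0 = Z.
rank ∂_1 = 9, rank ∂_2 = 20 ⇒ b_1 = 30 − 9 − 20 = 1; ∂_2 has invariant factor(s) [2] giving torsion. So H_1 = Z ⊕ Z/2Z.
rank ∂_2 = 20, rank ∂_3 = 0 ⇒ b_2 = 20 − 20 − 0 = 0. So H_2 = 0.

H_0 = Z,  H_1 = Z ⊕ Z/2Z,  H_2 = 0.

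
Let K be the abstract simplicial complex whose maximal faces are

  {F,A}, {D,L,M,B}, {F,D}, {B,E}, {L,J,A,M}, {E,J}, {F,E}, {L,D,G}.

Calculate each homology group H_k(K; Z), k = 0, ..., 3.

We work with the vertex ordering A < B < D < E < F < G < J < L < M. The simplices of K, each written with vertices in increasing order, are:

  0-simplices (9): A, B, D, E, F, G, J, L, M
  1-simplices (18): AF, AJ, AL, AM, BD, BE, BL, BM, DF, DG, DL, DM, EF, EJ, GL, JL, JM, LM
  2-simplices (9): AJL, AJM, ALM, BDL, BDM, BLM, DGL, DLM, JLM
  3-simplices (2): AJLM, BDLM

Hence C_0 ≅ Z^9, C_1 ≅ Z^18, C_2 ≅ Z^9, C_3 ≅ Z^2.

∂_1: C_1 → C_0 is given by ∂[p,q] = [q] − [p]. For instance
  ∂AJ = J − A.
This gives a 9×18 integer matrix of rank 8; reducing to Smith normal form yields diagonal entries (1,1,1,1,1,1,1,1).

Boundary ∂_2: C_2 → C_1 sends each 2-simplex [p,q,r] to [q,r] − [p,r] + [p,q]. For instance
  ∂BLM = LM − BM + BL,
  ∂ALM = LM − AM + AL.
The resulting 18×9 matrix has rank 7, and its Smith normal form has invariant factors (1,1,1,1,1,1,1).

Boundary ∂_3: C_3 → C_2 sends each 3-simplex σ to the alternating sum Σ_i (−1)^i (σ with its i-th vertex removed). For instance
  ∂BDLM = DLM − BLM + BDM − BDL,
  ∂AJLM = JLM − ALM + AJM − AJL.
This gives a 9×2 integer matrix of rank 2; reducing to Smith normal form yields diagonal entries (1,1).

From H_k ≅ ker(∂_k) / im(∂_{k+1}) we obtain:

  H_0: rank C_0 − rank ∂_1 = 9 − 8 = 1, and the invariant factors of ∂_1 are all 1, so H_0 = Z.
  H_1: rank ker ∂_1 − rank ∂_2 = (18 − 8) − 7 = 3, and the invariant factors of ∂_2 are all 1, so H_1 = Z^3.
  H_2: rank ker ∂_2 − rank ∂_3 = (9 − 7) − 2 = 0, and the invariant factors of ∂_3 are all 1, so H_2 = 0.
  H_3: rank ker ∂_3 − rank ∂_4 = (2 − 2) − 0 = 0, and there is no ∂_4, so H_3 = 0.

H_0 = Z,  H_1 = Z^3,  H_2 = 0,  H_3 = 0.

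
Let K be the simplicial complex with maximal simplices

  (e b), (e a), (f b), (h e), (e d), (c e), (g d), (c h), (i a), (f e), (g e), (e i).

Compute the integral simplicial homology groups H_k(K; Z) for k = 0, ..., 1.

K has 9 vertices, 12 edges.
rank ∂_0 = 0, rank ∂_1 = 8 ⇒ b_0 = 9 − 0 − 8 = 1; all invariant factors of ∂_1 are 1 so no torsion. So H_0 ≅ Z.
rank ∂_1 = 8, rank ∂_2 = 0 ⇒ b_1 = 12 − 8 − 0 = 4. So H_1 ≅ Z^4.

H_0 ≅ Z,  H_1 ≅ Z^4.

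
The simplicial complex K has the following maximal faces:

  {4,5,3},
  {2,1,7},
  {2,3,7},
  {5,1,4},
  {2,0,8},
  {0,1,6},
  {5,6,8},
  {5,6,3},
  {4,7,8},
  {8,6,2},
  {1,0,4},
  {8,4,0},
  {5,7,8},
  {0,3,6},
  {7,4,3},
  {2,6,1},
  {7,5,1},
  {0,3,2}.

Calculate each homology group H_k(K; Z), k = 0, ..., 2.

Order the vertices as 0 < 1 < 2 < 3 < 4 < 5 < 6 < 7 < 8. Listing each simplex with vertices in this order, K has dimension 2 with simplices:

  0-simplices (9): [0], [1], [2], [3], [4], [5], [6], [7], [8]
  1-simplices (27): (27 of them)
  2-simplices (18): [0,1,4], [0,1,6], [0,2,3], [0,2,8], [0,3,6], [0,4,8], [1,2,6], [1,2,7], [1,4,5], [1,5,7], [2,3,7], [2,6,8], [3,4,5], [3,4,7], [3,5,6], [4,7,8], [5,6,8], [5,7,8]

so the chain groups are C_0 ≅ Z^9, C_1 ≅ Z^27, C_2 ≅ Z^18.

∂_1: C_1 → C_0 maps an edge to its endpoints' difference, ∂[p,q] = q − p. For instance
  ∂[5,6] = [6] − [5].
The 9×27 boundary matrix has rank 8 and Smith normal form diag(1,1,1,1,1,1,1,1).

Boundary ∂_2: C_2 → C_1 acts by ∂[p,q,r] = [q,r] − [p,r] + [p,q]. For instance
  ∂[2,3,7] = [3,7] − [2,7] + [2,3],
  ∂[3,4,5] = [4,5] − [3,5] + [3,4].
The resulting 27×18 matrix has rank 18, and its Smith normal form has invariant factors (1,1,1,1,1,1,1,1,1,1,1,1,1,1,1,1,1,2).

From H_k ≅ ker(∂_k) / im(∂_{k+1}) we obtain:

  H_0: rank C_0 − rank ∂_1 = 9 − 8 = 1, and the invariant factors of ∂_1 are all 1, so H_0 = Z.
  H_1: rank ker ∂_1 − rank ∂_2 = (27 − 8) − 18 = 1, and ∂_2 has invariant factor 2 > 1, so H_1 = Z × Z/2.
  H_2: rank ker ∂_2 − rank ∂_3 = (18 − 18) − 0 = 0, and there is no ∂_3, so H_2 = 0.

H_0 ≅ Z,  H_1 ≅ Z × Z/2,  H_2 = 0.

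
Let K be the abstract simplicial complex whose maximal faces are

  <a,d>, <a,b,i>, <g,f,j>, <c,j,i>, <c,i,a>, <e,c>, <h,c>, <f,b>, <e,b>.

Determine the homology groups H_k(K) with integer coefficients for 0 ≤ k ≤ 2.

H_0 = Z,  H_1 = Z^2,  H_2 = 0.

We work with the vertex ordering a < b < c < d < e < f < g < h < i < j. The simplices of K, each written with vertices in increasing order, are:

  0-simplices (10): a, b, c, d, e, f, g, h, i, j
  1-simplices (15): ab, ac, ad, ai, be, bf, bi, ce, ch, ci, cj, fg, fj, gj, ij
  2-simplices (4): abi, aci, cij, fgj

Hence C_0 ≅ Z^10, C_1 ≅ Z^15, C_2 ≅ Z^4.

The boundary map ∂_1: C_1 → C_0 sends each edge [p,q] (with p < q) to q − p. For instance
  ∂ab = b − a.
The resulting 10×15 matrix has rank 9, and its Smith normal form has invariant factors (1,1,1,1,1,1,1,1,1).

Boundary ∂_2: C_2 → C_1 maps a triangle to the signed sum of its edges. For instance
  ∂fgj = gj − fj + fg,
  ∂aci = ci − ai + ac.
The resulting 15×4 matrix has rank 4, and its Smith normal form has invariant factors (1,1,1,1).

Reading off H_k = ker ∂_k / im ∂_{k+1}:

  H_0: rank C_0 − rank ∂_1 = 10 − 9 = 1, and the invariant factors of ∂_1 are all 1, so H_0 = Z.
  H_1: rank ker ∂_1 − rank ∂_2 = (15 − 9) − 4 = 2, and the invariant factors of ∂_2 are all 1, so H_1 = Z^2.
  H_2: rank ker ∂_2 − rank ∂_3 = (4 − 4) − 0 = 0, and there is no ∂_3, so H_2 = 0.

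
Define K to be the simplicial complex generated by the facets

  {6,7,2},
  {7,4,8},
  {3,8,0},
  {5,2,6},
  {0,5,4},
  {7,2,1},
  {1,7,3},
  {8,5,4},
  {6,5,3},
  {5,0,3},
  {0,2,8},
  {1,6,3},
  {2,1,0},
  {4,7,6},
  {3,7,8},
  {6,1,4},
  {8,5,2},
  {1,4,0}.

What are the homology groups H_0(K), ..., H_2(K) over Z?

Order the vertices as 0 < 1 < 2 < 3 < 4 < 5 < 6 < 7 < 8. Listing each simplex with vertices in this order, K has dimension 2 with simplices:

  0-simplices (9): [0], [1], [2], [3], [4], [5], [6], [7], [8]
  1-simplices (27): (27 of them)
  2-simplices (18): [0,1,2], [0,1,4], [0,2,8], [0,3,5], [0,3,8], [0,4,5], [1,2,7], [1,3,6], [1,3,7], [1,4,6], [2,5,6], [2,5,8], [2,6,7], [3,5,6], [3,7,8], [4,5,8], [4,6,7], [4,7,8]

giving chain groups C_0 ≅ Z^9, C_1 ≅ Z^27, C_2 ≅ Z^18.

The boundary map ∂_1: C_1 → C_0 is given by ∂[p,q] = [q] − [p].
As a 9×27 matrix over Z this has rank 8, with invariant factors (1,1,1,1,1,1,1,1).

Boundary ∂_2: C_2 → C_1 maps a triangle to the signed sum of its edges. For instance
  ∂[4,6,7] = [6,7] − [4,7] + [4,6],
  ∂[3,7,8] = [7,8] − [3,8] + [3,7].
The 27×18 boundary matrix has rank 18 and Smith normal form diag(1,1,1,1,1,1,1,1,1,1,1,1,1,1,1,1,1,2).

Computing H_k = (kernel of ∂_k) / (image of ∂_{k+1}):

  H_0: rank C_0 − rank ∂_1 = 9 − 8 = 1, and the invariant factors of ∂_1 are all 1, so H_0 ≅ Z.
  H_1: rank ker ∂_1 − rank ∂_2 = (27 − 8) − 18 = 1, and ∂_2 has invariant factor 2 > 1, so H_1 ≅ Z ⊕ Z_2.
  H_2: rank ker ∂_2 − rank ∂_3 = (18 − 18) − 0 = 0, and there is no ∂_3, so H_2 ≅ 0.

H_0 ≅ Z,  H_1 ≅ Z ⊕ Z_2,  H_2 = 0.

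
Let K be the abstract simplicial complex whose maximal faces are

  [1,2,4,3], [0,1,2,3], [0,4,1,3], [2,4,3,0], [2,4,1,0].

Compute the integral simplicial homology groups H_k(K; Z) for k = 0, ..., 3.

H_0 = Z,  H_1 = 0,  H_2 = 0,  H_3 = Z.

Take the total order 0 < 1 < 2 < 3 < 4 on the vertex set. Then K (dimension 3) consists of the simplices:

  0-simplices (5): [0], [1], [2], [3], [4]
  1-simplices (10): [0,1], [0,2], [0,3], [0,4], [1,2], [1,3], [1,4], [2,3], [2,4], [3,4]
  2-simplices (10): [0,1,2], [0,1,3], [0,1,4], [0,2,3], [0,2,4], [0,3,4], [1,2,3], [1,2,4], [1,3,4], [2,3,4]
  3-simplices (5): [0,1,2,3], [0,1,2,4], [0,1,3,4], [0,2,3,4], [1,2,3,4]

Hence C_0 ≅ Z^5, C_1 ≅ Z^10, C_2 ≅ Z^10, C_3 ≅ Z^5.

Boundary ∂_1: C_1 → C_0 maps an edge to its endpoints' difference, ∂[p,q] = q − p. For instance
  ∂[2,4] = [4] − [2].
As a 5×10 matrix over Z this has rank 4, with invariant factors (1,1,1,1).

∂_2: C_2 → C_1 acts by ∂[p,q,r] = [q,r] − [p,r] + [p,q]. For instance
  ∂[2,3,4] = [3,4] − [2,4] + [2,3],
  ∂[0,2,3] = [2,3] − [0,3] + [0,2].
The resulting 10×10 matrix has rank 6, and its Smith normal form has invariant factors (1,1,1,1,1,1).

Boundary ∂_3: C_3 → C_2 sends each 3-simplex σ to the alternating sum Σ_i (−1)^i (σ with its i-th vertex removed). For instance
  ∂[0,1,2,4] = [1,2,4] − [0,2,4] + [0,1,4] − [0,1,2],
  ∂[0,2,3,4] = [2,3,4] − [0,3,4] + [0,2,4] − [0,2,3].
This gives a 10×5 integer matrix of rank 4; reducing to Smith normal form yields diagonal entries (1,1,1,1).

Reading off H_k = ker ∂_k / im ∂_{k+1}:

  H_0: rank C_0 − rank ∂_1 = 5 − 4 = 1, and the invariant factors of ∂_1 are all 1, so H_0 ≅ Z.
  H_1: rank ker ∂_1 − rank ∂_2 = (10 − 4) − 6 = 0, and the invariant factors of ∂_2 are all 1, so H_1 ≅ 0.
  H_2: rank ker ∂_2 − rank ∂_3 = (10 − 6) − 4 = 0, and the invariant factors of ∂_3 are all 1, so H_2 ≅ 0.
  H_3: rank ker ∂_3 − rank ∂_4 = (5 − 4) − 0 = 1, and there is no ∂_4, so H_3 ≅ Z.

(K is a triangulation of the 3-sphere S^3.)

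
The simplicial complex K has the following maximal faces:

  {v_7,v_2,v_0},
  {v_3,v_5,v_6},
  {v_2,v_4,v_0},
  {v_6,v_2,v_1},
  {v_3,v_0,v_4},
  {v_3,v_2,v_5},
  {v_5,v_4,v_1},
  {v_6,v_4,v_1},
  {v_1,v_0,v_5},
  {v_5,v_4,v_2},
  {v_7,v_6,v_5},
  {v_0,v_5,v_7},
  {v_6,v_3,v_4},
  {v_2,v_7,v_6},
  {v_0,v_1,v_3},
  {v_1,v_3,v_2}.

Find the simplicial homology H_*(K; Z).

H_0 ≅ Z,  H_1 ≅ Z^2,  H_2 ≅ Z.

Order the vertices as v_0 < v_1 < v_2 < v_3 < v_4 < v_5 < v_6 < v_7. Listing each simplex with vertices in this order, K has dimension 2 with simplices:

  0-simplices (8): [v_0], [v_1], [v_2], [v_3], [v_4], [v_5], [v_6], [v_7]
  1-simplices (24): (24 of them)
  2-simplices (16): (16 of them)

Hence C_0 ≅ Z^8, C_1 ≅ Z^24, C_2 ≅ Z^16.

∂_1: C_1 → C_0 maps an edge to its endpoints' difference, ∂[p,q] = q − p.
The resulting 8×24 matrix has rank 7, and its Smith normal form has invariant factors (1,1,1,1,1,1,1).

The boundary map ∂_2: C_2 → C_1 sends each 2-simplex [p,q,r] to [q,r] − [p,r] + [p,q]. For instance
  ∂[v_5,v_6,v_7] = [v_6,v_7] − [v_5,v_7] + [v_5,v_6],
  ∂[v_0,v_3,v_4] = [v_3,v_4] − [v_0,v_4] + [v_0,v_3].
As a 24×16 matrix over Z this has rank 15, with invariant factors (1,1,1,1,1,1,1,1,1,1,1,1,1,1,1).

Now H_k = ker ∂_k / im ∂_{k+1}, so:

  H_0: rank C_0 − rank ∂_1 = 8 − 7 = 1, and the invariant factors of ∂_1 are all 1, so H_0 = Z.
  H_1: rank ker ∂_1 − rank ∂_2 = (24 − 7) − 15 = 2, and the invariant factors of ∂_2 are all 1, so H_1 = Z^2.
  H_2: rank ker ∂_2 − rank ∂_3 = (16 − 15) − 0 = 1, and there is no ∂_3, so H_2 = Z.

As a check, the Euler characteristic is 8 − 24 + 16 = 0, which agrees with 1 − 2 + 1 = 0.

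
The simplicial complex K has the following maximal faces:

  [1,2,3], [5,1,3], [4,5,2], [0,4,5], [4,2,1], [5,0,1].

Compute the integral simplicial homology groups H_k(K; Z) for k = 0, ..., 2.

Fix the vertex order 0 < 1 < 2 < 3 < 4 < 5 and write every simplex with vertices in increasing order. Then dim K = 2 and the simplices of K are:

  0-simplices (6): [0], [1], [2], [3], [4], [5]
  1-simplices (12): [0,1], [0,4], [0,5], [1,2], [1,3], [1,4], [1,5], [2,3], [2,4], [2,5], [3,5], [4,5]
  2-simplices (6): [0,1,5], [0,4,5], [1,2,3], [1,2,4], [1,3,5], [2,4,5]

Hence C_0 ≅ Z^6, C_1 ≅ Z^12, C_2 ≅ Z^6.

∂_1: C_1 → C_0 sends each edge [p,q] (with p < q) to q − p.
This gives a 6×12 integer matrix of rank 5; reducing to Smith normal form yields diagonal entries (1,1,1,1,1).

The boundary map ∂_2: C_2 → C_1 maps a triangle to the signed sum of its edges. For instance
  ∂[0,1,5] = [1,5] − [0,5] + [0,1],
  ∂[0,4,5] = [4,5] − [0,5] + [0,4].
The 12×6 boundary matrix has rank 6 and Smith normal form diag(1,1,1,1,1,1).

Reading off H_k = ker ∂_k / im ∂_{k+1}:

  H_0: rank C_0 − rank ∂_1 = 6 − 5 = 1, and the invariant factors of ∂_1 are all 1, so H_0 ≅ Z.
  H_1: rank ker ∂_1 − rank ∂_2 = (12 − 5) − 6 = 1, and the invariant factors of ∂_2 are all 1, so H_1 ≅ Z.
  H_2: rank ker ∂_2 − rank ∂_3 = (6 − 6) − 0 = 0, and there is no ∂_3, so H_2 ≅ 0.

(K is a triangulation of the cylinder S^1 x I.)

H_0 = Z,  H_1 = Z,  H_2 = 0.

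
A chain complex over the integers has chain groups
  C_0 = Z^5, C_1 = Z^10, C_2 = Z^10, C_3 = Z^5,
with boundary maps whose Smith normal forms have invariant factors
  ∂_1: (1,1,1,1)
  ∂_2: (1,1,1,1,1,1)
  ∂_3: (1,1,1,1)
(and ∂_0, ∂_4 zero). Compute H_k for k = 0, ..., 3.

H_0 ≅ Z,  H_1 = 0,  H_2 = 0,  H_3 ≅ Z.

H_0: b_0 = 5 − 0 − 4 = 1; torsion from ∂_1 factors > 1: none. So H_0 ≅ Z.
H_1: b_1 = 10 − 4 − 6 = 0; torsion from ∂_2 factors > 1: none. So H_1 ≅ 0.
H_2: b_2 = 10 − 6 − 4 = 0; torsion from ∂_3 factors > 1: none. So H_2 ≅ 0.
H_3: b_3 = 5 − 4 − 0 = 1; torsion from ∂_4 factors > 1: none. So H_3 ≅ Z.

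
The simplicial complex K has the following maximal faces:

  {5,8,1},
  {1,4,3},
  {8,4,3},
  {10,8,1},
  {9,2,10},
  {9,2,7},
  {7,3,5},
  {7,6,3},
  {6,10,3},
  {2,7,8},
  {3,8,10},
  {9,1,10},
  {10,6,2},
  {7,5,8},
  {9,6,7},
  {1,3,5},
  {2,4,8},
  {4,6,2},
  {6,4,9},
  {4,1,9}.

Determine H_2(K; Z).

H_2 ≅ 0.

Order the vertices as 1 < 2 < 3 < 4 < 5 < 6 < 7 < 8 < 9 < 10. Listing each simplex with vertices in this order, K has dimension 2 with simplices:

  0-simplices (10): [1], [2], [3], [4], [5], [6], [7], [8], [9], [10]
  1-simplices (30): (30 of them)
  2-simplices (20): (20 of them)

Hence C_0 ≅ Z^10, C_1 ≅ Z^30, C_2 ≅ Z^20.

∂_1: C_1 → C_0 maps an edge to its endpoints' difference, ∂[p,q] = q − p. For instance
  ∂[1,4] = [4] − [1].
This gives a 10×30 integer matrix of rank 9; reducing to Smith normal form yields diagonal entries (1,1,1,1,1,1,1,1,1).

∂_2: C_2 → C_1 sends each 2-simplex [p,q,r] to [q,r] − [p,r] + [p,q]. For instance
  ∂[4,6,9] = [6,9] − [4,9] + [4,6],
  ∂[5,7,8] = [7,8] − [5,8] + [5,7].
The 30×20 boundary matrix has rank 20 and Smith normal form diag(1,1,1,1,1,1,1,1,1,1,1,1,1,1,1,1,1,1,1,2).

Reading off H_k = ker ∂_k / im ∂_{k+1}:

  H_2: rank ker ∂_2 − rank ∂_3 = (20 − 20) − 0 = 0, and there is no ∂_3, so H_2 ≅ 0.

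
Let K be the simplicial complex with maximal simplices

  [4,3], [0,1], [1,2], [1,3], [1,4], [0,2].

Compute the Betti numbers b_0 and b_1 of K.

b_0 = 1, b_1 = 2.

Fix the vertex order 0 < 1 < 2 < 3 < 4 and write every simplex with vertices in increasing order. Then dim K = 1 and the simplices of K are:

  0-simplices (5): [0], [1], [2], [3], [4]
  1-simplices (6): [0,1], [0,2], [1,2], [1,3], [1,4], [3,4]

Hence C_0 ≅ Z^5, C_1 ≅ Z^6.

∂_1: C_1 → C_0 sends each edge [p,q] (with p < q) to q − p.
This gives a 5×6 integer matrix of rank 4; reducing to Smith normal form yields diagonal entries (1,1,1,1).

Computing H_k = (kernel of ∂_k) / (image of ∂_{k+1}):

  H_0: rank C_0 − rank ∂_1 = 5 − 4 = 1, and the invariant factors of ∂_1 are all 1, so H_0 = Z.
  H_1: rank ker ∂_1 − rank ∂_2 = (6 − 4) − 0 = 2, and there is no ∂_2, so H_1 = Z^2.

(K is a triangulation of a wedge of 2 circles.)

Hence the Betti numbers are b_0 = 1, b_1 = 2.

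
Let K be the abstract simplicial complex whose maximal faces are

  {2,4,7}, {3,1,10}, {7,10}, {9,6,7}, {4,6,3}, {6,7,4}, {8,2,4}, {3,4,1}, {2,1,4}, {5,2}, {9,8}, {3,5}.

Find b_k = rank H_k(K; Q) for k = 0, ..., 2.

Take the total order 1 < 2 < 3 < 4 < 5 < 6 < 7 < 8 < 9 < 10 on the vertex set. Then K (dimension 2) consists of the simplices:

  0-simplices (10): [1], [2], [3], [4], [5], [6], [7], [8], [9], [10]
  1-simplices (20): [1,2], [1,3], [1,4], [1,10], [2,4], [2,5], [2,7], [2,8], [3,4], [3,5], [3,6], [3,10], [4,6], [4,7], [4,8], [6,7], [6,9], [7,9], [7,10], [8,9]
  2-simplices (8): [1,2,4], [1,3,4], [1,3,10], [2,4,7], [2,4,8], [3,4,6], [4,6,7], [6,7,9]

Hence C_0 ≅ Z^10, C_1 ≅ Z^20, C_2 ≅ Z^8.

Boundary ∂_1: C_1 → C_0 maps an edge to its endpoints' difference, ∂[p,q] = q − p.
The resulting 10×20 matrix has rank 9, and its Smith normal form has invariant factors (1,1,1,1,1,1,1,1,1).

∂_2: C_2 → C_1 maps a triangle to the signed sum of its edges. For instance
  ∂[1,2,4] = [2,4] − [1,4] + [1,2],
  ∂[3,4,6] = [4,6] − [3,6] + [3,4].
The 20×8 boundary matrix has rank 8 and Smith normal form diag(1,1,1,1,1,1,1,1).

Reading off H_k = ker ∂_k / im ∂_{k+1}:

  H_0: rank C_0 − rank ∂_1 = 10 − 9 = 1, and the invariant factors of ∂_1 are all 1, so H_0 ≅ Z.
  H_1: rank ker ∂_1 − rank ∂_2 = (20 − 9) − 8 = 3, and the invariant factors of ∂_2 are all 1, so H_1 ≅ Z^3.
  H_2: rank ker ∂_2 − rank ∂_3 = (8 − 8) − 0 = 0, and there is no ∂_3, so H_2 ≅ 0.

As a check, the Euler characteristic is 10 − 20 + 8 = -2, which agrees with 1 − 3 + 0 = -2.

Hence the Betti numbers are b_0 = 1, b_1 = 3, b_2 = 0.

b_0 = 1, b_1 = 3, b_2 = 0.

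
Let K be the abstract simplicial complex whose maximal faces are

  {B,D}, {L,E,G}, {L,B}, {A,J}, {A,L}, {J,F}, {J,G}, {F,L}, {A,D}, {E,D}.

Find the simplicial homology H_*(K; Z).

H_0 = Z,  H_1 = Z^4,  H_2 = 0.

We work with the vertex ordering A < B < D < E < F < G < J < L. The simplices of K, each written with vertices in increasing order, are:

  0-simplices (8): A, B, D, E, F, G, J, L
  1-simplices (12): AD, AJ, AL, BD, BL, DE, EG, EL, FJ, FL, GJ, GL
  2-simplices (1): EGL

Hence C_0 ≅ Z^8, C_1 ≅ Z^12, C_2 ≅ Z^1.

The boundary map ∂_1: C_1 → C_0 maps an edge to its endpoints' difference, ∂[p,q] = q − p. For instance
  ∂BD = D − B.
This gives a 8×12 integer matrix of rank 7; reducing to Smith normal form yields diagonal entries (1,1,1,1,1,1,1).

Boundary ∂_2: C_2 → C_1 maps a triangle to the signed sum of its edges. For instance
  ∂EGL = GL − EL + EG.
The resulting 12×1 matrix has rank 1, and its Smith normal form has invariant factors (1).

Computing H_k = (kernel of ∂_k) / (image of ∂_{k+1}):

  H_0: rank C_0 − rank ∂_1 = 8 − 7 = 1, and the invariant factors of ∂_1 are all 1, so H_0 = Z.
  H_1: rank ker ∂_1 − rank ∂_2 = (12 − 7) − 1 = 4, and the invariant factors of ∂_2 are all 1, so H_1 = Z^4.
  H_2: rank ker ∂_2 − rank ∂_3 = (1 − 1) − 0 = 0, and there is no ∂_3, so H_2 = 0.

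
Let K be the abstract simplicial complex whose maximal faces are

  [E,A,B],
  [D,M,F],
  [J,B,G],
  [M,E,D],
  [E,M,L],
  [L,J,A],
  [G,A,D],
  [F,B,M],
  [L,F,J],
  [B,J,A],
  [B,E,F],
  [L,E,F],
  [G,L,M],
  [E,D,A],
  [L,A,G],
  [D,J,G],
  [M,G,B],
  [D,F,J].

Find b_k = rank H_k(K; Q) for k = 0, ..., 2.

Order the vertices as A < B < D < E < F < G < J < L < M. Listing each simplex with vertices in this order, K has dimension 2 with simplices:

  0-simplices (9): A, B, D, E, F, G, J, L, M
  1-simplices (27): AB, AD, AE, AG, AJ, AL, BE, BF, BG, BJ, BM, DE, DF, DG, DJ, DM, EF, EL, EM, FJ, FL, FM, GJ, GL, GM, JL, LM
  2-simplices (18): ABE, ABJ, ADE, ADG, AGL, AJL, BEF, BFM, BGJ, BGM, DEM, DFJ, DFM, DGJ, EFL, ELM, FJL, GLM

so the chain groups are C_0 ≅ Z^9, C_1 ≅ Z^27, C_2 ≅ Z^18.

The boundary map ∂_1: C_1 → C_0 sends each edge [p,q] (with p < q) to q − p. For instance
  ∂GM = M − G.
This gives a 9×27 integer matrix of rank 8; reducing to Smith normal form yields diagonal entries (1,1,1,1,1,1,1,1).

Boundary ∂_2: C_2 → C_1 sends each 2-simplex [p,q,r] to [q,r] − [p,r] + [p,q]. For instance
  ∂ABE = BE − AE + AB,
  ∂DFJ = FJ − DJ + DF.
As a 27×18 matrix over Z this has rank 18, with invariant factors (1,1,1,1,1,1,1,1,1,1,1,1,1,1,1,1,1,2).

Computing H_k = (kernel of ∂_k) / (image of ∂_{k+1}):

  H_0: rank C_0 − rank ∂_1 = 9 − 8 = 1, and the invariant factors of ∂_1 are all 1, so H_0 = Z.
  H_1: rank ker ∂_1 − rank ∂_2 = (27 − 8) − 18 = 1, and ∂_2 has invariant factor 2 > 1, so H_1 = Z ⊕ Z_2.
  H_2: rank ker ∂_2 − rank ∂_3 = (18 − 18) − 0 = 0, and there is no ∂_3, so H_2 = 0.

(K is a triangulation of the Klein bottle.)

Hence the Betti numbers are b_0 = 1, b_1 = 1, b_2 = 0.

b_0 = 1, b_1 = 1, b_2 = 0.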